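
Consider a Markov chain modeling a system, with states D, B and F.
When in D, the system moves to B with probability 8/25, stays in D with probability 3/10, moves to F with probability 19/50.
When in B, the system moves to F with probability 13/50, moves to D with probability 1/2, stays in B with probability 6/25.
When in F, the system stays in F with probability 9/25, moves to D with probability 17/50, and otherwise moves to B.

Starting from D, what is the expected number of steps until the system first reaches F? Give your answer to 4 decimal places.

2.9032

Let t(s) be the expected number of steps to first reach F from state s, with t(F) = 0. Conditioning on the first step:
t(D) = 1 + 0.3·t(D) + 0.32·t(B)
t(B) = 1 + 0.5·t(D) + 0.24·t(B)
Solving: t(D) = 2.9032, t(B) = 3.2258.
Expected steps from D to F: 2.9032.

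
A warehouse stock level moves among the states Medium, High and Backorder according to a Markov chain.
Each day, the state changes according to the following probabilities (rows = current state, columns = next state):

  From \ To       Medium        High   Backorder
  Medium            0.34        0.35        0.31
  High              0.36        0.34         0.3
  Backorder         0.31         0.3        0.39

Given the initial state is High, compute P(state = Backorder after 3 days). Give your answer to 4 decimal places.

Propagate the distribution vector 3 days from High.
After 0 days: (0.0000, 1.0000, 0.0000)
After 1 day: (0.3600, 0.3400, 0.3000)
After 2 days: (0.3378, 0.3316, 0.3306)
After 3 days: (0.3367, 0.3302, 0.3331)
P(in Backorder after 3 days) = 0.3331

0.3331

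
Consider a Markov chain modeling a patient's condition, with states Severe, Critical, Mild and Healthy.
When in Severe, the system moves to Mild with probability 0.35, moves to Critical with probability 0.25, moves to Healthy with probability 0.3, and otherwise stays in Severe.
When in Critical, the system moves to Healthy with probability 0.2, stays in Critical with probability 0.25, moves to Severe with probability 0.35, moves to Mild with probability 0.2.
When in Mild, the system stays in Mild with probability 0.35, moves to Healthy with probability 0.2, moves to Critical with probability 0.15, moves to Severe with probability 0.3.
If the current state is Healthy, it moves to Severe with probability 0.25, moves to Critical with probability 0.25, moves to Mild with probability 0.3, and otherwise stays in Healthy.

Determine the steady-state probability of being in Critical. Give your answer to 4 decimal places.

Let the stationary distribution be π with π = πP and π_1 + π_2 + π_3 + π_4 = 1.
π_1 = 0.1·π_1 + 0.35·π_2 + 0.3·π_3 + 0.25·π_4
π_2 = 0.25·π_1 + 0.25·π_2 + 0.15·π_3 + 0.25·π_4
π_3 = 0.35·π_1 + 0.2·π_2 + 0.35·π_3 + 0.3·π_4
Solving with the normalization constraint gives π = (0.2498, 0.2194, 0.3058, 0.2250).
So the stationary probability of Critical is 0.2194.

0.2194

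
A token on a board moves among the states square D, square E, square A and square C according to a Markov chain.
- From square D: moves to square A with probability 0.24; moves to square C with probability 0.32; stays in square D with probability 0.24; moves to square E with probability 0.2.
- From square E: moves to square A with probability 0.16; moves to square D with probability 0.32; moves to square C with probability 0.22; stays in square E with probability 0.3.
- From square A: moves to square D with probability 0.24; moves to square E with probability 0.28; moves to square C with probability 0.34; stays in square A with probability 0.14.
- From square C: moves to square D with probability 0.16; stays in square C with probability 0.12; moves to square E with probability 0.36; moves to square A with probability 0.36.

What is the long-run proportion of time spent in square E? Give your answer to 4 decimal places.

0.2860

Let the stationary distribution be π with π = πP and π_1 + π_2 + π_3 + π_4 = 1.
π_1 = 0.24·π_1 + 0.32·π_2 + 0.24·π_3 + 0.16·π_4
π_2 = 0.2·π_1 + 0.3·π_2 + 0.28·π_3 + 0.36·π_4
π_3 = 0.24·π_1 + 0.16·π_2 + 0.14·π_3 + 0.36·π_4
Solving with the normalization constraint gives π = (0.2432, 0.2860, 0.2243, 0.2466).
So the stationary probability of square E is 0.2860.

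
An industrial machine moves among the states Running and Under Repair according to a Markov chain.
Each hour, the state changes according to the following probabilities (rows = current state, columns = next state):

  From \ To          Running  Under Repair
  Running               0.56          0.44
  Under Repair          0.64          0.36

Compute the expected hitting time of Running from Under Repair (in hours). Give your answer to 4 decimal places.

Let t(s) be the expected number of hours to first reach Running from state s, with t(Running) = 0. Conditioning on the first hour:
t(Under Repair) = 1 + 0.36·t(Under Repair)
Solving: t(Under Repair) = 1.5625.
Expected hours from Under Repair to Running: 1.5625.

1.5625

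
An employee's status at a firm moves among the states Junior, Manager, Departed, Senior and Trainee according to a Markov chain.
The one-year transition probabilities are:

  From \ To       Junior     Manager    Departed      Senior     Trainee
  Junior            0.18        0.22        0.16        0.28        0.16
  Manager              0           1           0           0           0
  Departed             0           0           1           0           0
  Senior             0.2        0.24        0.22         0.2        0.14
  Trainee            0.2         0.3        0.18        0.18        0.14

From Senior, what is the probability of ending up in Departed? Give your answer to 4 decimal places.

Let h(s) be the probability of absorption at Departed starting from transient state s. Then h(Departed) = 1 and h(Manager) = 0. By first-step analysis:
h(Junior) = 0.18·h(Junior) + 0.22·0 + 0.16·1 + 0.28·h(Senior) + 0.16·h(Trainee)
h(Senior) = 0.2·h(Junior) + 0.24·0 + 0.22·1 + 0.2·h(Senior) + 0.14·h(Trainee)
h(Trainee) = 0.2·h(Junior) + 0.3·0 + 0.18·1 + 0.18·h(Senior) + 0.14·h(Trainee)
Solving: h(Junior) = 0.4285, h(Senior) = 0.4528, h(Trainee) = 0.4037.
Starting from Senior, the probability is 0.4528.

0.4528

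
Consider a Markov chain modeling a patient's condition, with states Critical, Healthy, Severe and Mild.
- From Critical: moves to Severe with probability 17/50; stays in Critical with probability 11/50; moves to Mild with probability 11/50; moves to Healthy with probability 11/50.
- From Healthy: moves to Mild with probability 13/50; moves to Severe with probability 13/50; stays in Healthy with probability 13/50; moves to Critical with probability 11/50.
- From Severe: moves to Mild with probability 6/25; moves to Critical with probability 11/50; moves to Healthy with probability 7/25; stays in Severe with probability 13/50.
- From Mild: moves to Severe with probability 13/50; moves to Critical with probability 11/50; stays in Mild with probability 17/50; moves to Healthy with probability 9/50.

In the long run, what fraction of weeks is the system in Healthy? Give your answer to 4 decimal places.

Let the stationary distribution be π with π = πP and π_1 + π_2 + π_3 + π_4 = 1.
π_1 = 0.22·π_1 + 0.22·π_2 + 0.22·π_3 + 0.22·π_4
π_2 = 0.22·π_1 + 0.26·π_2 + 0.28·π_3 + 0.18·π_4
π_3 = 0.34·π_1 + 0.26·π_2 + 0.26·π_3 + 0.26·π_4
Solving with the normalization constraint gives π = (0.2200, 0.2354, 0.2776, 0.2670).
So the stationary probability of Healthy is 0.2354.

0.2354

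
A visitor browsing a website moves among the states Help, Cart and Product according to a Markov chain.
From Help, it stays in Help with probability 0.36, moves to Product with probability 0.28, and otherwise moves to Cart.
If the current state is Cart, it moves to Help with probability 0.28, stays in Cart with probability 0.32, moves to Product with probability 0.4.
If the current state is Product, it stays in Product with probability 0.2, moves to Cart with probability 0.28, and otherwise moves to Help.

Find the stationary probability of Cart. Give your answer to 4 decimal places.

Let the stationary distribution be π with π = πP and π_1 + π_2 + π_3 = 1.
π_1 = 0.36·π_1 + 0.28·π_2 + 0.52·π_3
π_2 = 0.36·π_1 + 0.32·π_2 + 0.28·π_3
Solving with the normalization constraint gives π = (0.3814, 0.3234, 0.2952).
So the stationary probability of Cart is 0.3234.

0.3234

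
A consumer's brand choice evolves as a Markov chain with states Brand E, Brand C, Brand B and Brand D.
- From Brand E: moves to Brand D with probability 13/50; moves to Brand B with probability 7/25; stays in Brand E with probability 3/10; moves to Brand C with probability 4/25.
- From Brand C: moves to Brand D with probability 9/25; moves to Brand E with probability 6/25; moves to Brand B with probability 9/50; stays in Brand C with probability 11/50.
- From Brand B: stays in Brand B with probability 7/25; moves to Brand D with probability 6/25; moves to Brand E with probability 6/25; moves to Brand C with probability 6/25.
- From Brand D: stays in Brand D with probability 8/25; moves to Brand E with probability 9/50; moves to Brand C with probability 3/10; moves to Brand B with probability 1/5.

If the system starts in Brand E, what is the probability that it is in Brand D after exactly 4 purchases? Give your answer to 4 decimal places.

0.2963

Propagate the distribution vector 4 purchases from Brand E.
After 0 purchases: (1.0000, 0.0000, 0.0000, 0.0000)
After 1 purchase: (0.3000, 0.1600, 0.2800, 0.2600)
After 2 purchases: (0.2424, 0.2284, 0.2432, 0.2860)
After 3 purchases: (0.2374, 0.2332, 0.2343, 0.2951)
After 4 purchases: (0.2365, 0.2341, 0.2331, 0.2963)
P(in Brand D after 4 purchases) = 0.2963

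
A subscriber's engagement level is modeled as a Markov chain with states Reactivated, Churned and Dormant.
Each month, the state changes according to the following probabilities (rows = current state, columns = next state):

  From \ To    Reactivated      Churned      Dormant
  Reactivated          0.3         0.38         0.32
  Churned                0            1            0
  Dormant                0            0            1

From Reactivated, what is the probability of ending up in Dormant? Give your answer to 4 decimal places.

0.4571

Let h(s) be the probability of absorption at Dormant starting from transient state s. Then h(Dormant) = 1 and h(Churned) = 0. By first-step analysis:
h(Reactivated) = 0.3·h(Reactivated) + 0.38·0 + 0.32·1
Solving: h(Reactivated) = 0.4571.
Starting from Reactivated, the probability is 0.4571.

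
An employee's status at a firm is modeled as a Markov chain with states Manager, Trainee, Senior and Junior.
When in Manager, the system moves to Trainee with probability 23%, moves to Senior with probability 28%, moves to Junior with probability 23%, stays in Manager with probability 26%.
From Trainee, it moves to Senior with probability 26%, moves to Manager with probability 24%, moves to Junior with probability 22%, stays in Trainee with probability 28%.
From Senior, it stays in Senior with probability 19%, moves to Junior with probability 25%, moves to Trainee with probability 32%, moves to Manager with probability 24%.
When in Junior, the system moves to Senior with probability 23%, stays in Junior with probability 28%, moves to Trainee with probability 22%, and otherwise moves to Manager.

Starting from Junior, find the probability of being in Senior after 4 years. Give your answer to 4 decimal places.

0.2409

Propagate the distribution vector 4 years from Junior.
After 0 years: (0.0000, 0.0000, 0.0000, 1.0000)
After 1 year: (0.2700, 0.2200, 0.2300, 0.2800)
After 2 years: (0.2538, 0.2589, 0.2409, 0.2464)
After 3 years: (0.2525, 0.2622, 0.2408, 0.2445)
After 4 years: (0.2524, 0.2623, 0.2409, 0.2444)
P(in Senior after 4 years) = 0.2409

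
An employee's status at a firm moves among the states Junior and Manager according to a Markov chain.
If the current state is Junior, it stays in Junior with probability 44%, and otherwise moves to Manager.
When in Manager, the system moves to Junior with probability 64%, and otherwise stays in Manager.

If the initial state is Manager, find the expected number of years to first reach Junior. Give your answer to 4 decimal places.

1.5625

Let t(s) be the expected number of years to first reach Junior from state s, with t(Junior) = 0. Conditioning on the first year:
t(Manager) = 1 + 0.36·t(Manager)
Solving: t(Manager) = 1.5625.
Expected years from Manager to Junior: 1.5625.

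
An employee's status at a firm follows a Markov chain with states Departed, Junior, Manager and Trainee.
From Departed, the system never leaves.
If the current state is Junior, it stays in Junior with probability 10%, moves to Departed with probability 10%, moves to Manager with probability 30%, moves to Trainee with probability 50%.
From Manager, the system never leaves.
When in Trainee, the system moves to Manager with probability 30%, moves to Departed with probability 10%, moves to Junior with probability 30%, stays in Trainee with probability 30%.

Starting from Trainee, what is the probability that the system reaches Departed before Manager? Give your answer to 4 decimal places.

Let h(s) be the probability of absorption at Departed starting from transient state s. Then h(Departed) = 1 and h(Manager) = 0. By first-step analysis:
h(Junior) = 0.1·1 + 0.1·h(Junior) + 0.3·0 + 0.5·h(Trainee)
h(Trainee) = 0.1·1 + 0.3·h(Junior) + 0.3·0 + 0.3·h(Trainee)
Solving: h(Junior) = 0.2500, h(Trainee) = 0.2500.
Starting from Trainee, the probability is 0.2500.

0.2500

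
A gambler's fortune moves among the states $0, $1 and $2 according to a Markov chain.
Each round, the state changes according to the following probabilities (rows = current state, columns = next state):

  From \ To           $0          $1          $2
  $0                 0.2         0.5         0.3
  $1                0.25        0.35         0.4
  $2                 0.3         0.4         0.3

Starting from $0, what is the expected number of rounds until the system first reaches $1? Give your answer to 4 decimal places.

Let t(s) be the expected number of rounds to first reach $1 from state s, with t($1) = 0. Conditioning on the first round:
t($0) = 1 + 0.2·t($0) + 0.3·t($2)
t($2) = 1 + 0.3·t($0) + 0.3·t($2)
Solving: t($0) = 2.1277, t($2) = 2.3404.
Expected rounds from $0 to $1: 2.1277.

2.1277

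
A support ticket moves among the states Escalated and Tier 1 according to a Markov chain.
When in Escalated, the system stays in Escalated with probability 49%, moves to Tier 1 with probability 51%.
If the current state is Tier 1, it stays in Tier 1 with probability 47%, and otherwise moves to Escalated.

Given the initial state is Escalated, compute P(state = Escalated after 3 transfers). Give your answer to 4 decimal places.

Propagate the distribution vector 3 transfers from Escalated.
After 0 transfers: (1.0000, 0.0000)
After 1 transfer: (0.4900, 0.5100)
After 2 transfers: (0.5104, 0.4896)
After 3 transfers: (0.5096, 0.4904)
P(in Escalated after 3 transfers) = 0.5096

0.5096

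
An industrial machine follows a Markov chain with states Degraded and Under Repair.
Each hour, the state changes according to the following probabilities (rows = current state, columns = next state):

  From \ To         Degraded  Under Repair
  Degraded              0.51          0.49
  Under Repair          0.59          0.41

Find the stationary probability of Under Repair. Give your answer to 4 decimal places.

0.4537

Let the stationary distribution be π with π = πP and π_1 + π_2 = 1.
π_1 = 0.51·π_1 + 0.59·π_2
Solving with the normalization constraint gives π = (0.5463, 0.4537).
So the stationary probability of Under Repair is 0.4537.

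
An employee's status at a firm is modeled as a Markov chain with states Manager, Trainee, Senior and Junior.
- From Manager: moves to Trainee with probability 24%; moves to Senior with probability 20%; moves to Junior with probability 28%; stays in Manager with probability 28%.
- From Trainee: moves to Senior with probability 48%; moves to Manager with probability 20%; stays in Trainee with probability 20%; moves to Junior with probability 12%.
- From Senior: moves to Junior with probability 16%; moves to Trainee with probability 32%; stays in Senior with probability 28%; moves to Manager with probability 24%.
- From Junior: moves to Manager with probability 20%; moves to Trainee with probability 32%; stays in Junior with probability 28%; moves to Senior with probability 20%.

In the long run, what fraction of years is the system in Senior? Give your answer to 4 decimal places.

0.2993

Let the stationary distribution be π with π = πP and π_1 + π_2 + π_3 + π_4 = 1.
π_1 = 0.28·π_1 + 0.2·π_2 + 0.24·π_3 + 0.2·π_4
π_2 = 0.24·π_1 + 0.2·π_2 + 0.32·π_3 + 0.32·π_4
π_3 = 0.2·π_1 + 0.48·π_2 + 0.28·π_3 + 0.2·π_4
Solving with the normalization constraint gives π = (0.2304, 0.2693, 0.2993, 0.2010).
So the stationary probability of Senior is 0.2993.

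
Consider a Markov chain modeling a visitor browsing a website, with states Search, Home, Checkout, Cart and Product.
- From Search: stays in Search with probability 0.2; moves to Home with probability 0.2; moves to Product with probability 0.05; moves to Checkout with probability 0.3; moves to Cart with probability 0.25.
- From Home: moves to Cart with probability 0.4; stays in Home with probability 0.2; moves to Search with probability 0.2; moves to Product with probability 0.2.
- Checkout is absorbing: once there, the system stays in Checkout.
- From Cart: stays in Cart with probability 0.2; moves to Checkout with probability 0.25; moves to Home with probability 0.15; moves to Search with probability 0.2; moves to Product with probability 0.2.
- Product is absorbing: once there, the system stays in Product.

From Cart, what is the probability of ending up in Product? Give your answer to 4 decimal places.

0.4383

Let h(s) be the probability of absorption at Product starting from transient state s. Then h(Product) = 1 and h(Checkout) = 0. By first-step analysis:
h(Search) = 0.2·h(Search) + 0.2·h(Home) + 0.3·0 + 0.25·h(Cart) + 0.05·1
h(Home) = 0.2·h(Search) + 0.2·h(Home) + 0.4·h(Cart) + 0.2·1
h(Cart) = 0.2·h(Search) + 0.15·h(Home) + 0.25·0 + 0.2·h(Cart) + 0.2·1
Solving: h(Search) = 0.3379, h(Home) = 0.5536, h(Cart) = 0.4383.
Starting from Cart, the probability is 0.4383.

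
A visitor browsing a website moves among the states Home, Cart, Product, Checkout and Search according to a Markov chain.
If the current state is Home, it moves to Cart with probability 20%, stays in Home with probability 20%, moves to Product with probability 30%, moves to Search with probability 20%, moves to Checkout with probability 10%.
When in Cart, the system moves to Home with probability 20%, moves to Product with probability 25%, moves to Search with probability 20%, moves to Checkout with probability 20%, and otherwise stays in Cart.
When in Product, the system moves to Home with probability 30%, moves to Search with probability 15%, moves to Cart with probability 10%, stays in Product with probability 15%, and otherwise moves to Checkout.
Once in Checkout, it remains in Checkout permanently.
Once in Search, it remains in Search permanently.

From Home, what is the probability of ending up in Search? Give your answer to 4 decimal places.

Let h(s) be the probability of absorption at Search starting from transient state s. Then h(Search) = 1 and h(Checkout) = 0. By first-step analysis:
h(Home) = 0.2·h(Home) + 0.2·h(Cart) + 0.3·h(Product) + 0.1·0 + 0.2·1
h(Cart) = 0.2·h(Home) + 0.15·h(Cart) + 0.25·h(Product) + 0.2·0 + 0.2·1
h(Product) = 0.3·h(Home) + 0.1·h(Cart) + 0.15·h(Product) + 0.3·0 + 0.15·1
Solving: h(Home) = 0.5281, h(Cart) = 0.4830, h(Product) = 0.4197.
Starting from Home, the probability is 0.5281.

0.5281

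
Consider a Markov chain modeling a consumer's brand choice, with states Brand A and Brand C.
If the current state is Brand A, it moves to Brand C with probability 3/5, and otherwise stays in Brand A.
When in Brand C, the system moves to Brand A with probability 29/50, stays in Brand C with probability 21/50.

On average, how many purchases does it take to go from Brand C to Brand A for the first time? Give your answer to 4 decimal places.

1.7241

Let t(s) be the expected number of purchases to first reach Brand A from state s, with t(Brand A) = 0. Conditioning on the first purchase:
t(Brand C) = 1 + 0.42·t(Brand C)
Solving: t(Brand C) = 1.7241.
Expected purchases from Brand C to Brand A: 1.7241.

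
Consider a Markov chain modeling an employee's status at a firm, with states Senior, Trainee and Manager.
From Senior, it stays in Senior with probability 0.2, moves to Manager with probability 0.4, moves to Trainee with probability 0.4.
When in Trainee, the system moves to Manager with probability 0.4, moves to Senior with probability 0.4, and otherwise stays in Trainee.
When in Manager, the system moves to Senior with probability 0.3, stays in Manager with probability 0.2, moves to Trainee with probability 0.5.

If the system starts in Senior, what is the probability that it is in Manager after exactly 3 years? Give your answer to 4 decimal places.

0.3360

Propagate the distribution vector 3 years from Senior.
After 0 years: (1.0000, 0.0000, 0.0000)
After 1 year: (0.2000, 0.4000, 0.4000)
After 2 years: (0.3200, 0.3600, 0.3200)
After 3 years: (0.3040, 0.3600, 0.3360)
P(in Manager after 3 years) = 0.3360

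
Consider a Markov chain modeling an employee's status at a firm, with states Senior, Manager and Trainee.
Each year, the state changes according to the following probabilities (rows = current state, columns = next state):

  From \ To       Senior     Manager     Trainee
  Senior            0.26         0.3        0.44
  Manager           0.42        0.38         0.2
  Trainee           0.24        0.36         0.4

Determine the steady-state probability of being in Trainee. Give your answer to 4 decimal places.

0.3427

Let the stationary distribution be π with π = πP and π_1 + π_2 + π_3 = 1.
π_1 = 0.26·π_1 + 0.42·π_2 + 0.24·π_3
π_2 = 0.3·π_1 + 0.38·π_2 + 0.36·π_3
Solving with the normalization constraint gives π = (0.3089, 0.3484, 0.3427).
So the stationary probability of Trainee is 0.3427.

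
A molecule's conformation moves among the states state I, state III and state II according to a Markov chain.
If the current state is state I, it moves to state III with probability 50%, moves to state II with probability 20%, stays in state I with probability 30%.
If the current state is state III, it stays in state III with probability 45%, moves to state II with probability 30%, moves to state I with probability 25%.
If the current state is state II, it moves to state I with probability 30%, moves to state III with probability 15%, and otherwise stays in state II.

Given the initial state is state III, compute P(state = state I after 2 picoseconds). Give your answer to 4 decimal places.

Sum over the intermediate state after 1 picosecond:
P = P(state III→state I)·P(state I→state I) + P(state III→state III)·P(state III→state I) + P(state III→state II)·P(state II→state I)
  = 0.25×0.3 + 0.45×0.25 + 0.3×0.3
  = 0.0750 + 0.1125 + 0.0900 = 0.2775

0.2775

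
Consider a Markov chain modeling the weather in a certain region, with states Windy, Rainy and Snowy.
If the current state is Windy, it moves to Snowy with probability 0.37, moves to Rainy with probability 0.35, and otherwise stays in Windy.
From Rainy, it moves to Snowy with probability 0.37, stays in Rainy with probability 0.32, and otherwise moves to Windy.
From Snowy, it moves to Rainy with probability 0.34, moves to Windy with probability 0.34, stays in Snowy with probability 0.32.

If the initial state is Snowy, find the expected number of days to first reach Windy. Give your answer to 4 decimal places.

Let t(s) be the expected number of days to first reach Windy from state s, with t(Windy) = 0. Conditioning on the first day:
t(Rainy) = 1 + 0.32·t(Rainy) + 0.37·t(Snowy)
t(Snowy) = 1 + 0.34·t(Rainy) + 0.32·t(Snowy)
Solving: t(Rainy) = 3.1194, t(Snowy) = 3.0303.
Expected days from Snowy to Windy: 3.0303.

3.0303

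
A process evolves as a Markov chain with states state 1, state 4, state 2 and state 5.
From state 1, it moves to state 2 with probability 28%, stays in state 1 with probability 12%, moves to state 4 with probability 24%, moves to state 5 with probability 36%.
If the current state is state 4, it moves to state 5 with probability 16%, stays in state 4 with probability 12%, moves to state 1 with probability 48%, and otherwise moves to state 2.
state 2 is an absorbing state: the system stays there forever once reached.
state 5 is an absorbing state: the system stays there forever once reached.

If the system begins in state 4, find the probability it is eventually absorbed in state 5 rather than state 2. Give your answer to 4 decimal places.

Let h(s) be the probability of absorption at state 5 starting from transient state s. Then h(state 5) = 1 and h(state 2) = 0. By first-step analysis:
h(state 1) = 0.12·h(state 1) + 0.24·h(state 4) + 0.28·0 + 0.36·1
h(state 4) = 0.48·h(state 1) + 0.12·h(state 4) + 0.24·0 + 0.16·1
Solving: h(state 1) = 0.5388, h(state 4) = 0.4757.
Starting from state 4, the probability is 0.4757.

0.4757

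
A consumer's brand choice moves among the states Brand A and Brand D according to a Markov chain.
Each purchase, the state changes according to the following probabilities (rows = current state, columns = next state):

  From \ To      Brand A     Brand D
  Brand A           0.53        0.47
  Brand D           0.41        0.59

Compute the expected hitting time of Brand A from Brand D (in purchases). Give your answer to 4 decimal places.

2.4390

Let t(s) be the expected number of purchases to first reach Brand A from state s, with t(Brand A) = 0. Conditioning on the first purchase:
t(Brand D) = 1 + 0.59·t(Brand D)
Solving: t(Brand D) = 2.4390.
Expected purchases from Brand D to Brand A: 2.4390.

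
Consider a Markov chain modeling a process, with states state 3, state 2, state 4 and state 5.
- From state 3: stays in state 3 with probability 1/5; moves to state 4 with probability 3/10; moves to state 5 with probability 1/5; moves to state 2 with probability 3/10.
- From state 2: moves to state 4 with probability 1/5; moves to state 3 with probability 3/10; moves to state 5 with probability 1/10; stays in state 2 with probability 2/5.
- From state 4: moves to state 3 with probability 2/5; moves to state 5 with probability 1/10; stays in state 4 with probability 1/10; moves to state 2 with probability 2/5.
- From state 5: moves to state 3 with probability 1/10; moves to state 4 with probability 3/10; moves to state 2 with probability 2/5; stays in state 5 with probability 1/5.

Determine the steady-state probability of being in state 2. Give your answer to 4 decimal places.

Let the stationary distribution be π with π = πP and π_1 + π_2 + π_3 + π_4 = 1.
π_1 = 0.2·π_1 + 0.3·π_2 + 0.4·π_3 + 0.1·π_4
π_2 = 0.3·π_1 + 0.4·π_2 + 0.4·π_3 + 0.4·π_4
π_3 = 0.3·π_1 + 0.2·π_2 + 0.1·π_3 + 0.3·π_4
Solving with the normalization constraint gives π = (0.2670, 0.3733, 0.2189, 0.1408).
So the stationary probability of state 2 is 0.3733.

0.3733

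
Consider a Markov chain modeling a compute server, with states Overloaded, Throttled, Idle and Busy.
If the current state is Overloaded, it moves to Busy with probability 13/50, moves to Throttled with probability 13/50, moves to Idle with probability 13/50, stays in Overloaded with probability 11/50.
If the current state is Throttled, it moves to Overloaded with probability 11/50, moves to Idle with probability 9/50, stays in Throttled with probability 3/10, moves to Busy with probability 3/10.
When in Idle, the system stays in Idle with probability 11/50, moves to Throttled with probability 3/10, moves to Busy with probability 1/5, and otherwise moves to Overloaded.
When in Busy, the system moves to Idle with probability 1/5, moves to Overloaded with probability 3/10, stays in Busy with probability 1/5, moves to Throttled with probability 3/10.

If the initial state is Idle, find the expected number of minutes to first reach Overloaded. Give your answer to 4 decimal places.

3.7509

Let t(s) be the expected number of minutes to first reach Overloaded from state s, with t(Overloaded) = 0. Conditioning on the first minute:
t(Throttled) = 1 + 0.3·t(Throttled) + 0.18·t(Idle) + 0.3·t(Busy)
t(Idle) = 1 + 0.3·t(Throttled) + 0.22·t(Idle) + 0.2·t(Busy)
t(Busy) = 1 + 0.3·t(Throttled) + 0.2·t(Idle) + 0.2·t(Busy)
Solving: t(Throttled) = 3.9685, t(Idle) = 3.7509, t(Busy) = 3.6759.
Expected minutes from Idle to Overloaded: 3.7509.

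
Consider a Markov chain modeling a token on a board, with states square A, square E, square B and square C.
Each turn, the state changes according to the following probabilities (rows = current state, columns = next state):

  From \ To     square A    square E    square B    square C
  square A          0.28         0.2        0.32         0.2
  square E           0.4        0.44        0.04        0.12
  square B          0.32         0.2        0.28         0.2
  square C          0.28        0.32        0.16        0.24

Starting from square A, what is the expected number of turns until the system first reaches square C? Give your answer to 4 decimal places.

5.5882

Let t(s) be the expected number of turns to first reach square C from state s, with t(square C) = 0. Conditioning on the first turn:
t(square A) = 1 + 0.28·t(square A) + 0.2·t(square E) + 0.32·t(square B)
t(square E) = 1 + 0.4·t(square A) + 0.44·t(square E) + 0.04·t(square B)
t(square B) = 1 + 0.32·t(square A) + 0.2·t(square E) + 0.28·t(square B)
Solving: t(square A) = 5.5882, t(square E) = 6.1765, t(square B) = 5.5882.
Expected turns from square A to square C: 5.5882.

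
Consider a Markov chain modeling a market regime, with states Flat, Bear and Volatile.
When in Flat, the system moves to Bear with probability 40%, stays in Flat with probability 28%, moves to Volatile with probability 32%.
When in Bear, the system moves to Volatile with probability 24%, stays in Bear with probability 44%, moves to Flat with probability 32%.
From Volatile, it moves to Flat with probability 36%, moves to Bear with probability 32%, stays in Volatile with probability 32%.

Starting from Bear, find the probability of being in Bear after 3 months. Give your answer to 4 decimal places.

Propagate the distribution vector 3 months from Bear.
After 0 months: (0.0000, 1.0000, 0.0000)
After 1 month: (0.3200, 0.4400, 0.2400)
After 2 months: (0.3168, 0.3984, 0.2848)
After 3 months: (0.3187, 0.3932, 0.2881)
P(in Bear after 3 months) = 0.3932

0.3932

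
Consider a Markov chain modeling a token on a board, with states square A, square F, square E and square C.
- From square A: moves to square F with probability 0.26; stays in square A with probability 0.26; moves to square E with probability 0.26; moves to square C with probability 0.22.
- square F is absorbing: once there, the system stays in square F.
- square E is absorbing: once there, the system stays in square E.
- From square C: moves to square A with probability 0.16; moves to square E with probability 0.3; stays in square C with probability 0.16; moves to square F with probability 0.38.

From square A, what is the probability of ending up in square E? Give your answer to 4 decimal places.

0.4850

Let h(s) be the probability of absorption at square E starting from transient state s. Then h(square E) = 1 and h(square F) = 0. By first-step analysis:
h(square A) = 0.26·h(square A) + 0.26·0 + 0.26·1 + 0.22·h(square C)
h(square C) = 0.16·h(square A) + 0.38·0 + 0.3·1 + 0.16·h(square C)
Solving: h(square A) = 0.4850, h(square C) = 0.4495.
Starting from square A, the probability is 0.4850.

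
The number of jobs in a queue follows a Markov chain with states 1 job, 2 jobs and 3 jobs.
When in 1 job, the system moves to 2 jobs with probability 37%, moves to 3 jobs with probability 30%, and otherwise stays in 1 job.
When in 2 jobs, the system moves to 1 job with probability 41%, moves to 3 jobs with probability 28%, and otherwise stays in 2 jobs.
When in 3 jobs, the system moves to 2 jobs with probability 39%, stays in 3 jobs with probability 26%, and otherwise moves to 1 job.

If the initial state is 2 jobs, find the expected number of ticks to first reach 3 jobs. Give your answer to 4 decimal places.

3.4771

Let t(s) be the expected number of ticks to first reach 3 jobs from state s, with t(3 jobs) = 0. Conditioning on the first tick:
t(1 job) = 1 + 0.33·t(1 job) + 0.37·t(2 jobs)
t(2 jobs) = 1 + 0.41·t(1 job) + 0.31·t(2 jobs)
Solving: t(1 job) = 3.4127, t(2 jobs) = 3.4771.
Expected ticks from 2 jobs to 3 jobs: 3.4771.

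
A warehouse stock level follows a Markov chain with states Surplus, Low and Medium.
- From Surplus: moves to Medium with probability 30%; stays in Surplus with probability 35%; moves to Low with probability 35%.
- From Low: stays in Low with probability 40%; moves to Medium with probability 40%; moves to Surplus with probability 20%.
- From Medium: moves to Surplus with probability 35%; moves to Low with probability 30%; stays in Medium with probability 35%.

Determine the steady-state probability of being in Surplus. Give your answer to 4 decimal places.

Let the stationary distribution be π with π = πP and π_1 + π_2 + π_3 = 1.
π_1 = 0.35·π_1 + 0.2·π_2 + 0.35·π_3
π_2 = 0.35·π_1 + 0.4·π_2 + 0.3·π_3
Solving with the normalization constraint gives π = (0.2975, 0.3499, 0.3526).
So the stationary probability of Surplus is 0.2975.

0.2975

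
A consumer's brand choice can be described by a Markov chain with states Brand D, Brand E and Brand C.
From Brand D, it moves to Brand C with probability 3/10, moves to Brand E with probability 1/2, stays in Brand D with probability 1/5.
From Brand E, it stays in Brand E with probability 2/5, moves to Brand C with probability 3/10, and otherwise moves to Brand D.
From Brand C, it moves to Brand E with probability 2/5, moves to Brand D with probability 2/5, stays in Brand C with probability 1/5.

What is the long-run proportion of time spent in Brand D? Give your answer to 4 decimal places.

0.2975

Let the stationary distribution be π with π = πP and π_1 + π_2 + π_3 = 1.
π_1 = 0.2·π_1 + 0.3·π_2 + 0.4·π_3
π_2 = 0.5·π_1 + 0.4·π_2 + 0.4·π_3
Solving with the normalization constraint gives π = (0.2975, 0.4298, 0.2727).
So the stationary probability of Brand D is 0.2975.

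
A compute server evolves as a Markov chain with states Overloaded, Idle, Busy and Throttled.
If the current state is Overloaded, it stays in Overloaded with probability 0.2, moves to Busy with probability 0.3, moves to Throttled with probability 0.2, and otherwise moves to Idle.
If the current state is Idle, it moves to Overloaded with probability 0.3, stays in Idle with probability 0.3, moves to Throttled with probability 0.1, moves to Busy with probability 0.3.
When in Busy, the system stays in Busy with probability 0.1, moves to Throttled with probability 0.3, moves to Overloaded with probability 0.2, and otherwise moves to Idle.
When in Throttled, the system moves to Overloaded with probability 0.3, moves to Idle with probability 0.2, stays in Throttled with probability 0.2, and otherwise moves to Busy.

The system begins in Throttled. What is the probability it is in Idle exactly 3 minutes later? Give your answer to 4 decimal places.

0.3030

Propagate the distribution vector 3 minutes from Throttled.
After 0 minutes: (0.0000, 0.0000, 0.0000, 1.0000)
After 1 minute: (0.3000, 0.2000, 0.3000, 0.2000)
After 2 minutes: (0.2400, 0.3100, 0.2400, 0.2100)
After 3 minutes: (0.2520, 0.3030, 0.2520, 0.1930)
P(in Idle after 3 minutes) = 0.3030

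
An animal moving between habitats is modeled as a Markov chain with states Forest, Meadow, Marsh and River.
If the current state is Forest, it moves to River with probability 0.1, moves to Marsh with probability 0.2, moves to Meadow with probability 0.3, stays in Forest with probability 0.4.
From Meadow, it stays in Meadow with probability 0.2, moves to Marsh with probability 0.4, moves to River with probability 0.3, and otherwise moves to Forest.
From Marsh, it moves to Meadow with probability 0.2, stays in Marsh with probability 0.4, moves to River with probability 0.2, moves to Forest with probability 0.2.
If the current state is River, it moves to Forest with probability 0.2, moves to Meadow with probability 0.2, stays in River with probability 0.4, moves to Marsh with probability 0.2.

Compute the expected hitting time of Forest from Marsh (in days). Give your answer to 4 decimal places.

Let t(s) be the expected number of days to first reach Forest from state s, with t(Forest) = 0. Conditioning on the first day:
t(Meadow) = 1 + 0.2·t(Meadow) + 0.4·t(Marsh) + 0.3·t(River)
t(Marsh) = 1 + 0.2·t(Meadow) + 0.4·t(Marsh) + 0.2·t(River)
t(River) = 1 + 0.2·t(Meadow) + 0.2·t(Marsh) + 0.4·t(River)
Solving: t(Meadow) = 6.1111, t(Marsh) = 5.5556, t(River) = 5.5556.
Expected days from Marsh to Forest: 5.5556.

5.5556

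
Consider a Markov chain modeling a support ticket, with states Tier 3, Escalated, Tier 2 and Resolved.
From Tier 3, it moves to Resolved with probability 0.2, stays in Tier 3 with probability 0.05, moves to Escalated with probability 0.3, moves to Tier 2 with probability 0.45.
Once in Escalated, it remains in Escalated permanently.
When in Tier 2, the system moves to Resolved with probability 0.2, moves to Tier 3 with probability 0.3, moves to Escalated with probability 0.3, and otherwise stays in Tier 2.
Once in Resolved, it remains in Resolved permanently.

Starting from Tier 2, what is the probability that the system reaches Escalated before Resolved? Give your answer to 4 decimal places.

0.6000

Let h(s) be the probability of absorption at Escalated starting from transient state s. Then h(Escalated) = 1 and h(Resolved) = 0. By first-step analysis:
h(Tier 3) = 0.05·h(Tier 3) + 0.3·1 + 0.45·h(Tier 2) + 0.2·0
h(Tier 2) = 0.3·h(Tier 3) + 0.3·1 + 0.2·h(Tier 2) + 0.2·0
Solving: h(Tier 3) = 0.6000, h(Tier 2) = 0.6000.
Starting from Tier 2, the probability is 0.6000.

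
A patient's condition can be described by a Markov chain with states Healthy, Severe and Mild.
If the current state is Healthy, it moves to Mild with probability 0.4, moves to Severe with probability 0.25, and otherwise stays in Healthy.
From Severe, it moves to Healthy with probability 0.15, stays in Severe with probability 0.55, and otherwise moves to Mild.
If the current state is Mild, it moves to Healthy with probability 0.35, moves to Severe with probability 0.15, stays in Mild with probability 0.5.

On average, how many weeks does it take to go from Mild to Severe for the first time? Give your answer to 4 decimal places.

Let t(s) be the expected number of weeks to first reach Severe from state s, with t(Severe) = 0. Conditioning on the first week:
t(Healthy) = 1 + 0.35·t(Healthy) + 0.4·t(Mild)
t(Mild) = 1 + 0.35·t(Healthy) + 0.5·t(Mild)
Solving: t(Healthy) = 4.8649, t(Mild) = 5.4054.
Expected weeks from Mild to Severe: 5.4054.

5.4054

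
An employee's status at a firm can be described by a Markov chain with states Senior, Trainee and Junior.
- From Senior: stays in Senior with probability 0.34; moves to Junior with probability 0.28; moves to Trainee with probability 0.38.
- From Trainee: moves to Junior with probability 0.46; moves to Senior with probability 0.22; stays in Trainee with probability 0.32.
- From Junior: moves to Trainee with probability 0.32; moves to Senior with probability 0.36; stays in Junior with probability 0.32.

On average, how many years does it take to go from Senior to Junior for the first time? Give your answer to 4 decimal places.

Let t(s) be the expected number of years to first reach Junior from state s, with t(Junior) = 0. Conditioning on the first year:
t(Senior) = 1 + 0.34·t(Senior) + 0.38·t(Trainee)
t(Trainee) = 1 + 0.22·t(Senior) + 0.32·t(Trainee)
Solving: t(Senior) = 2.9025, t(Trainee) = 2.4096.
Expected years from Senior to Junior: 2.9025.

2.9025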